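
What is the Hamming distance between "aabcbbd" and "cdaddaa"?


Comparing "aabcbbd" and "cdaddaa" position by position:
  Position 0: 'a' vs 'c' => differ
  Position 1: 'a' vs 'd' => differ
  Position 2: 'b' vs 'a' => differ
  Position 3: 'c' vs 'd' => differ
  Position 4: 'b' vs 'd' => differ
  Position 5: 'b' vs 'a' => differ
  Position 6: 'd' vs 'a' => differ
Total differences (Hamming distance): 7

7


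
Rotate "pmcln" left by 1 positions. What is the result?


Input: "pmcln", rotate left by 1
First 1 characters: "p"
Remaining characters: "mcln"
Concatenate remaining + first: "mcln" + "p" = "mclnp"

mclnp


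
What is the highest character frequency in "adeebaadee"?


Input: adeebaadee
Character counts:
  'a': 3
  'b': 1
  'd': 2
  'e': 4
Maximum frequency: 4

4


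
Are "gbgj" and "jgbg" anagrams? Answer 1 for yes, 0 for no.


Strings: "gbgj", "jgbg"
Sorted first:  bggj
Sorted second: bggj
Sorted forms match => anagrams

1


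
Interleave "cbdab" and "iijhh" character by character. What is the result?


Interleaving "cbdab" and "iijhh":
  Position 0: 'c' from first, 'i' from second => "ci"
  Position 1: 'b' from first, 'i' from second => "bi"
  Position 2: 'd' from first, 'j' from second => "dj"
  Position 3: 'a' from first, 'h' from second => "ah"
  Position 4: 'b' from first, 'h' from second => "bh"
Result: cibidjahbh

cibidjahbh


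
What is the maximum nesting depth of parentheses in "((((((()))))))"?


Input: "((((((()))))))"
Tracking depth:
  Position 0 '(': depth becomes 1
  Position 1 '(': depth becomes 2
  Position 2 '(': depth becomes 3
  Position 3 '(': depth becomes 4
  Position 4 '(': depth becomes 5
  Position 5 '(': depth becomes 6
  Position 6 '(': depth becomes 7
  Position 7 ')': depth becomes 6
  Position 8 ')': depth becomes 5
  Position 9 ')': depth becomes 4
  Position 10 ')': depth becomes 3
  Position 11 ')': depth becomes 2
  Position 12 ')': depth becomes 1
  Position 13 ')': depth becomes 0
Maximum depth reached: 7

7


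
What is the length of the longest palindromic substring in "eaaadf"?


Input: "eaaadf"
Checking substrings for palindromes:
  [1:4] "aaa" (len 3) => palindrome
  [1:3] "aa" (len 2) => palindrome
  [2:4] "aa" (len 2) => palindrome
Longest palindromic substring: "aaa" with length 3

3


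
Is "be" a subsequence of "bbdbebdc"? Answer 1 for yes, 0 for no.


Check if "be" is a subsequence of "bbdbebdc"
Greedy scan:
  Position 0 ('b'): matches sub[0] = 'b'
  Position 1 ('b'): no match needed
  Position 2 ('d'): no match needed
  Position 3 ('b'): no match needed
  Position 4 ('e'): matches sub[1] = 'e'
  Position 5 ('b'): no match needed
  Position 6 ('d'): no match needed
  Position 7 ('c'): no match needed
All 2 characters matched => is a subsequence

1


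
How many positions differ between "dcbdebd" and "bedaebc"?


Comparing "dcbdebd" and "bedaebc" position by position:
  Position 0: 'd' vs 'b' => DIFFER
  Position 1: 'c' vs 'e' => DIFFER
  Position 2: 'b' vs 'd' => DIFFER
  Position 3: 'd' vs 'a' => DIFFER
  Position 4: 'e' vs 'e' => same
  Position 5: 'b' vs 'b' => same
  Position 6: 'd' vs 'c' => DIFFER
Positions that differ: 5

5


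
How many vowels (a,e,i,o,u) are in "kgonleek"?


Input: kgonleek
Checking each character:
  'k' at position 0: consonant
  'g' at position 1: consonant
  'o' at position 2: vowel (running total: 1)
  'n' at position 3: consonant
  'l' at position 4: consonant
  'e' at position 5: vowel (running total: 2)
  'e' at position 6: vowel (running total: 3)
  'k' at position 7: consonant
Total vowels: 3

3


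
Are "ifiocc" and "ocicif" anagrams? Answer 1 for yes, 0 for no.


Strings: "ifiocc", "ocicif"
Sorted first:  ccfiio
Sorted second: ccfiio
Sorted forms match => anagrams

1


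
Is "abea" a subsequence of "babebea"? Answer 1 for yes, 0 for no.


Check if "abea" is a subsequence of "babebea"
Greedy scan:
  Position 0 ('b'): no match needed
  Position 1 ('a'): matches sub[0] = 'a'
  Position 2 ('b'): matches sub[1] = 'b'
  Position 3 ('e'): matches sub[2] = 'e'
  Position 4 ('b'): no match needed
  Position 5 ('e'): no match needed
  Position 6 ('a'): matches sub[3] = 'a'
All 4 characters matched => is a subsequence

1


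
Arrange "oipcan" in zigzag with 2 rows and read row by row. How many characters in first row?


Zigzag "oipcan" into 2 rows:
Placing characters:
  'o' => row 0
  'i' => row 1
  'p' => row 0
  'c' => row 1
  'a' => row 0
  'n' => row 1
Rows:
  Row 0: "opa"
  Row 1: "icn"
First row length: 3

3


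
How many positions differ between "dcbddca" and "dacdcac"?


Comparing "dcbddca" and "dacdcac" position by position:
  Position 0: 'd' vs 'd' => same
  Position 1: 'c' vs 'a' => DIFFER
  Position 2: 'b' vs 'c' => DIFFER
  Position 3: 'd' vs 'd' => same
  Position 4: 'd' vs 'c' => DIFFER
  Position 5: 'c' vs 'a' => DIFFER
  Position 6: 'a' vs 'c' => DIFFER
Positions that differ: 5

5


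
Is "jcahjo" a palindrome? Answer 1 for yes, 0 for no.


Input: jcahjo
Reversed: ojhacj
  Compare pos 0 ('j') with pos 5 ('o'): MISMATCH
  Compare pos 1 ('c') with pos 4 ('j'): MISMATCH
  Compare pos 2 ('a') with pos 3 ('h'): MISMATCH
Result: not a palindrome

0


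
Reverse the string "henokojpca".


Input: henokojpca
Reading characters right to left:
  Position 9: 'a'
  Position 8: 'c'
  Position 7: 'p'
  Position 6: 'j'
  Position 5: 'o'
  Position 4: 'k'
  Position 3: 'o'
  Position 2: 'n'
  Position 1: 'e'
  Position 0: 'h'
Reversed: acpjokoneh

acpjokoneh


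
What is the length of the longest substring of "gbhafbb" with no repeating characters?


Input: "gbhafbb"
Sliding window (track last position of each char):
  Position 0 ('g'): window [0,0] length 1 -- new best
  Position 1 ('b'): window [0,1] length 2 -- new best
  Position 2 ('h'): window [0,2] length 3 -- new best
  Position 3 ('a'): window [0,3] length 4 -- new best
  Position 4 ('f'): window [0,4] length 5 -- new best
  Position 5 ('b'): repeat (last at 1), move window start to 2
  Position 5 ('b'): window [2,5] length 4
  Position 6 ('b'): repeat (last at 5), move window start to 6
  Position 6 ('b'): window [6,6] length 1
Longest substring with no repeats: "gbhaf" with length 5

5


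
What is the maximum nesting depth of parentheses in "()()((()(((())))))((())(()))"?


Input: "()()((()(((())))))((())(()))"
Tracking depth:
  Position 0 '(': depth becomes 1
  Position 1 ')': depth becomes 0
  Position 2 '(': depth becomes 1
  Position 3 ')': depth becomes 0
  Position 4 '(': depth becomes 1
  Position 5 '(': depth becomes 2
  Position 6 '(': depth becomes 3
  Position 7 ')': depth becomes 2
  Position 8 '(': depth becomes 3
  Position 9 '(': depth becomes 4
  Position 10 '(': depth becomes 5
  Position 11 '(': depth becomes 6
  Position 12 ')': depth becomes 5
  Position 13 ')': depth becomes 4
  Position 14 ')': depth becomes 3
  Position 15 ')': depth becomes 2
  Position 16 ')': depth becomes 1
  Position 17 ')': depth becomes 0
  Position 18 '(': depth becomes 1
  Position 19 '(': depth becomes 2
  Position 20 '(': depth becomes 3
  Position 21 ')': depth becomes 2
  Position 22 ')': depth becomes 1
  Position 23 '(': depth becomes 2
  Position 24 '(': depth becomes 3
  Position 25 ')': depth becomes 2
  Position 26 ')': depth becomes 1
  Position 27 ')': depth becomes 0
Maximum depth reached: 6

6


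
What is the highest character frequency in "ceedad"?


Input: ceedad
Character counts:
  'a': 1
  'c': 1
  'd': 2
  'e': 2
Maximum frequency: 2

2


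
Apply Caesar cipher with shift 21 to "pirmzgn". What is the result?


Caesar cipher: shift "pirmzgn" by 21
  'p' (pos 15) + 21 = pos 10 = 'k'
  'i' (pos 8) + 21 = pos 3 = 'd'
  'r' (pos 17) + 21 = pos 12 = 'm'
  'm' (pos 12) + 21 = pos 7 = 'h'
  'z' (pos 25) + 21 = pos 20 = 'u'
  'g' (pos 6) + 21 = pos 1 = 'b'
  'n' (pos 13) + 21 = pos 8 = 'i'
Result: kdmhubi

kdmhubi


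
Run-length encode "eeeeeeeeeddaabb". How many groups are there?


Input: eeeeeeeeeddaabb
Scanning for consecutive runs:
  Group 1: 'e' x 9 (positions 0-8)
  Group 2: 'd' x 2 (positions 9-10)
  Group 3: 'a' x 2 (positions 11-12)
  Group 4: 'b' x 2 (positions 13-14)
Total groups: 4

4


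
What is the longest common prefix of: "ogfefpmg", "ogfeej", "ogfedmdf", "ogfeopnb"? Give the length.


Words: ogfefpmg, ogfeej, ogfedmdf, ogfeopnb
  Position 0: all 'o' => match
  Position 1: all 'g' => match
  Position 2: all 'f' => match
  Position 3: all 'e' => match
  Position 4: ('f', 'e', 'd', 'o') => mismatch, stop
LCP = "ogfe" (length 4)

4


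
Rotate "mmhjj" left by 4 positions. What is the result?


Input: "mmhjj", rotate left by 4
First 4 characters: "mmhj"
Remaining characters: "j"
Concatenate remaining + first: "j" + "mmhj" = "jmmhj"

jmmhj


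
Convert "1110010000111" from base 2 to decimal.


Input: "1110010000111" in base 2
Positional expansion:
  Digit '1' (value 1) x 2^12 = 4096
  Digit '1' (value 1) x 2^11 = 2048
  Digit '1' (value 1) x 2^10 = 1024
  Digit '0' (value 0) x 2^9 = 0
  Digit '0' (value 0) x 2^8 = 0
  Digit '1' (value 1) x 2^7 = 128
  Digit '0' (value 0) x 2^6 = 0
  Digit '0' (value 0) x 2^5 = 0
  Digit '0' (value 0) x 2^4 = 0
  Digit '0' (value 0) x 2^3 = 0
  Digit '1' (value 1) x 2^2 = 4
  Digit '1' (value 1) x 2^1 = 2
  Digit '1' (value 1) x 2^0 = 1
Sum = 7303

7303


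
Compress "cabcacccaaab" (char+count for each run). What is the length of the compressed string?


Input: cabcacccaaab
Runs:
  'c' x 1 => "c1"
  'a' x 1 => "a1"
  'b' x 1 => "b1"
  'c' x 1 => "c1"
  'a' x 1 => "a1"
  'c' x 3 => "c3"
  'a' x 3 => "a3"
  'b' x 1 => "b1"
Compressed: "c1a1b1c1a1c3a3b1"
Compressed length: 16

16


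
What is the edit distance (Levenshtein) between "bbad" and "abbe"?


Computing edit distance: "bbad" -> "abbe"
DP table:
           a    b    b    e
      0    1    2    3    4
  b   1    1    1    2    3
  b   2    2    1    1    2
  a   3    2    2    2    2
  d   4    3    3    3    3
Edit distance = dp[4][4] = 3

3


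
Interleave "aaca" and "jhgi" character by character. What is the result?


Interleaving "aaca" and "jhgi":
  Position 0: 'a' from first, 'j' from second => "aj"
  Position 1: 'a' from first, 'h' from second => "ah"
  Position 2: 'c' from first, 'g' from second => "cg"
  Position 3: 'a' from first, 'i' from second => "ai"
Result: ajahcgai

ajahcgai


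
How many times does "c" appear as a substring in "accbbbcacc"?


Searching for "c" in "accbbbcacc"
Scanning each position:
  Position 0: "a" => no
  Position 1: "c" => MATCH
  Position 2: "c" => MATCH
  Position 3: "b" => no
  Position 4: "b" => no
  Position 5: "b" => no
  Position 6: "c" => MATCH
  Position 7: "a" => no
  Position 8: "c" => MATCH
  Position 9: "c" => MATCH
Total occurrences: 5

5


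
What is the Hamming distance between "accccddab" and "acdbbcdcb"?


Comparing "accccddab" and "acdbbcdcb" position by position:
  Position 0: 'a' vs 'a' => same
  Position 1: 'c' vs 'c' => same
  Position 2: 'c' vs 'd' => differ
  Position 3: 'c' vs 'b' => differ
  Position 4: 'c' vs 'b' => differ
  Position 5: 'd' vs 'c' => differ
  Position 6: 'd' vs 'd' => same
  Position 7: 'a' vs 'c' => differ
  Position 8: 'b' vs 'b' => same
Total differences (Hamming distance): 5

5


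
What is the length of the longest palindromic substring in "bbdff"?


Input: "bbdff"
Checking substrings for palindromes:
  [0:2] "bb" (len 2) => palindrome
  [3:5] "ff" (len 2) => palindrome
Longest palindromic substring: "bb" with length 2

2


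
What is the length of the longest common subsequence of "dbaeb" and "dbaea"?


LCS of "dbaeb" and "dbaea"
DP table:
           d    b    a    e    a
      0    0    0    0    0    0
  d   0    1    1    1    1    1
  b   0    1    2    2    2    2
  a   0    1    2    3    3    3
  e   0    1    2    3    4    4
  b   0    1    2    3    4    4
LCS length = dp[5][5] = 4

4


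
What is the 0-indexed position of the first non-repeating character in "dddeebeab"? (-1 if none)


Input: dddeebeab
Character frequencies:
  'a': 1
  'b': 2
  'd': 3
  'e': 3
Scanning left to right for freq == 1:
  Position 0 ('d'): freq=3, skip
  Position 1 ('d'): freq=3, skip
  Position 2 ('d'): freq=3, skip
  Position 3 ('e'): freq=3, skip
  Position 4 ('e'): freq=3, skip
  Position 5 ('b'): freq=2, skip
  Position 6 ('e'): freq=3, skip
  Position 7 ('a'): unique! => answer = 7

7


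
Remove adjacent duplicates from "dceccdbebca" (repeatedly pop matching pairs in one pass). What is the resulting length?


Input: dceccdbebca
Stack-based adjacent duplicate removal:
  Read 'd': push. Stack: d
  Read 'c': push. Stack: dc
  Read 'e': push. Stack: dce
  Read 'c': push. Stack: dcec
  Read 'c': matches stack top 'c' => pop. Stack: dce
  Read 'd': push. Stack: dced
  Read 'b': push. Stack: dcedb
  Read 'e': push. Stack: dcedbe
  Read 'b': push. Stack: dcedbeb
  Read 'c': push. Stack: dcedbebc
  Read 'a': push. Stack: dcedbebca
Final stack: "dcedbebca" (length 9)

9


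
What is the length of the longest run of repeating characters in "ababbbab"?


Input: "ababbbab"
Scanning for longest run:
  Position 1 ('b'): new char, reset run to 1
  Position 2 ('a'): new char, reset run to 1
  Position 3 ('b'): new char, reset run to 1
  Position 4 ('b'): continues run of 'b', length=2
  Position 5 ('b'): continues run of 'b', length=3
  Position 6 ('a'): new char, reset run to 1
  Position 7 ('b'): new char, reset run to 1
Longest run: 'b' with length 3

3


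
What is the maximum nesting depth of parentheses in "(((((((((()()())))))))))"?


Input: "(((((((((()()())))))))))"
Tracking depth:
  Position 0 '(': depth becomes 1
  Position 1 '(': depth becomes 2
  Position 2 '(': depth becomes 3
  Position 3 '(': depth becomes 4
  Position 4 '(': depth becomes 5
  Position 5 '(': depth becomes 6
  Position 6 '(': depth becomes 7
  Position 7 '(': depth becomes 8
  Position 8 '(': depth becomes 9
  Position 9 '(': depth becomes 10
  Position 10 ')': depth becomes 9
  Position 11 '(': depth becomes 10
  Position 12 ')': depth becomes 9
  Position 13 '(': depth becomes 10
  Position 14 ')': depth becomes 9
  Position 15 ')': depth becomes 8
  Position 16 ')': depth becomes 7
  Position 17 ')': depth becomes 6
  Position 18 ')': depth becomes 5
  Position 19 ')': depth becomes 4
  Position 20 ')': depth becomes 3
  Position 21 ')': depth becomes 2
  Position 22 ')': depth becomes 1
  Position 23 ')': depth becomes 0
Maximum depth reached: 10

10


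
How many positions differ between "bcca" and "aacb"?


Comparing "bcca" and "aacb" position by position:
  Position 0: 'b' vs 'a' => DIFFER
  Position 1: 'c' vs 'a' => DIFFER
  Position 2: 'c' vs 'c' => same
  Position 3: 'a' vs 'b' => DIFFER
Positions that differ: 3

3


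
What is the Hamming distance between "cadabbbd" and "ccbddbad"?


Comparing "cadabbbd" and "ccbddbad" position by position:
  Position 0: 'c' vs 'c' => same
  Position 1: 'a' vs 'c' => differ
  Position 2: 'd' vs 'b' => differ
  Position 3: 'a' vs 'd' => differ
  Position 4: 'b' vs 'd' => differ
  Position 5: 'b' vs 'b' => same
  Position 6: 'b' vs 'a' => differ
  Position 7: 'd' vs 'd' => same
Total differences (Hamming distance): 5

5


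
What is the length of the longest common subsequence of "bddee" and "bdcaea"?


LCS of "bddee" and "bdcaea"
DP table:
           b    d    c    a    e    a
      0    0    0    0    0    0    0
  b   0    1    1    1    1    1    1
  d   0    1    2    2    2    2    2
  d   0    1    2    2    2    2    2
  e   0    1    2    2    2    3    3
  e   0    1    2    2    2    3    3
LCS length = dp[5][6] = 3

3


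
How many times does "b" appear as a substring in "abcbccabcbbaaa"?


Searching for "b" in "abcbccabcbbaaa"
Scanning each position:
  Position 0: "a" => no
  Position 1: "b" => MATCH
  Position 2: "c" => no
  Position 3: "b" => MATCH
  Position 4: "c" => no
  Position 5: "c" => no
  Position 6: "a" => no
  Position 7: "b" => MATCH
  Position 8: "c" => no
  Position 9: "b" => MATCH
  Position 10: "b" => MATCH
  Position 11: "a" => no
  Position 12: "a" => no
  Position 13: "a" => no
Total occurrences: 5

5


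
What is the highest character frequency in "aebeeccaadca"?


Input: aebeeccaadca
Character counts:
  'a': 4
  'b': 1
  'c': 3
  'd': 1
  'e': 3
Maximum frequency: 4

4


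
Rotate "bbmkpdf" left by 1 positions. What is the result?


Input: "bbmkpdf", rotate left by 1
First 1 characters: "b"
Remaining characters: "bmkpdf"
Concatenate remaining + first: "bmkpdf" + "b" = "bmkpdfb"

bmkpdfb


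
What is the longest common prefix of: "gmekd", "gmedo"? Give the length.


Words: gmekd, gmedo
  Position 0: all 'g' => match
  Position 1: all 'm' => match
  Position 2: all 'e' => match
  Position 3: ('k', 'd') => mismatch, stop
LCP = "gme" (length 3)

3


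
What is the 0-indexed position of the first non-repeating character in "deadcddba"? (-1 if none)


Input: deadcddba
Character frequencies:
  'a': 2
  'b': 1
  'c': 1
  'd': 4
  'e': 1
Scanning left to right for freq == 1:
  Position 0 ('d'): freq=4, skip
  Position 1 ('e'): unique! => answer = 1

1


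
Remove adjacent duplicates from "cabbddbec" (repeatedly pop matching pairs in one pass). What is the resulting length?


Input: cabbddbec
Stack-based adjacent duplicate removal:
  Read 'c': push. Stack: c
  Read 'a': push. Stack: ca
  Read 'b': push. Stack: cab
  Read 'b': matches stack top 'b' => pop. Stack: ca
  Read 'd': push. Stack: cad
  Read 'd': matches stack top 'd' => pop. Stack: ca
  Read 'b': push. Stack: cab
  Read 'e': push. Stack: cabe
  Read 'c': push. Stack: cabec
Final stack: "cabec" (length 5)

5


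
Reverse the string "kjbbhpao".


Input: kjbbhpao
Reading characters right to left:
  Position 7: 'o'
  Position 6: 'a'
  Position 5: 'p'
  Position 4: 'h'
  Position 3: 'b'
  Position 2: 'b'
  Position 1: 'j'
  Position 0: 'k'
Reversed: oaphbbjk

oaphbbjk


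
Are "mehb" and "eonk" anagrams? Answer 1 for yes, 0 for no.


Strings: "mehb", "eonk"
Sorted first:  behm
Sorted second: ekno
Differ at position 0: 'b' vs 'e' => not anagrams

0


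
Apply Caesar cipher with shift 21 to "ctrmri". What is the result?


Caesar cipher: shift "ctrmri" by 21
  'c' (pos 2) + 21 = pos 23 = 'x'
  't' (pos 19) + 21 = pos 14 = 'o'
  'r' (pos 17) + 21 = pos 12 = 'm'
  'm' (pos 12) + 21 = pos 7 = 'h'
  'r' (pos 17) + 21 = pos 12 = 'm'
  'i' (pos 8) + 21 = pos 3 = 'd'
Result: xomhmd

xomhmd


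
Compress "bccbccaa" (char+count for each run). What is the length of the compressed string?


Input: bccbccaa
Runs:
  'b' x 1 => "b1"
  'c' x 2 => "c2"
  'b' x 1 => "b1"
  'c' x 2 => "c2"
  'a' x 2 => "a2"
Compressed: "b1c2b1c2a2"
Compressed length: 10

10


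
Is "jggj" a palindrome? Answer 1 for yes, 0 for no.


Input: jggj
Reversed: jggj
  Compare pos 0 ('j') with pos 3 ('j'): match
  Compare pos 1 ('g') with pos 2 ('g'): match
Result: palindrome

1


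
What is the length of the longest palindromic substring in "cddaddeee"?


Input: "cddaddeee"
Checking substrings for palindromes:
  [1:6] "ddadd" (len 5) => palindrome
  [2:5] "dad" (len 3) => palindrome
  [6:9] "eee" (len 3) => palindrome
  [1:3] "dd" (len 2) => palindrome
  [4:6] "dd" (len 2) => palindrome
  [6:8] "ee" (len 2) => palindrome
Longest palindromic substring: "ddadd" with length 5

5


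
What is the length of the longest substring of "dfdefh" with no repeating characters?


Input: "dfdefh"
Sliding window (track last position of each char):
  Position 0 ('d'): window [0,0] length 1 -- new best
  Position 1 ('f'): window [0,1] length 2 -- new best
  Position 2 ('d'): repeat (last at 0), move window start to 1
  Position 2 ('d'): window [1,2] length 2
  Position 3 ('e'): window [1,3] length 3 -- new best
  Position 4 ('f'): repeat (last at 1), move window start to 2
  Position 4 ('f'): window [2,4] length 3
  Position 5 ('h'): window [2,5] length 4 -- new best
Longest substring with no repeats: "defh" with length 4

4


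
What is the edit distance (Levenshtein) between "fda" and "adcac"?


Computing edit distance: "fda" -> "adcac"
DP table:
           a    d    c    a    c
      0    1    2    3    4    5
  f   1    1    2    3    4    5
  d   2    2    1    2    3    4
  a   3    2    2    2    2    3
Edit distance = dp[3][5] = 3

3


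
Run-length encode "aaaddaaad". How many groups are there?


Input: aaaddaaad
Scanning for consecutive runs:
  Group 1: 'a' x 3 (positions 0-2)
  Group 2: 'd' x 2 (positions 3-4)
  Group 3: 'a' x 3 (positions 5-7)
  Group 4: 'd' x 1 (positions 8-8)
Total groups: 4

4


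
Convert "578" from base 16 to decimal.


Input: "578" in base 16
Positional expansion:
  Digit '5' (value 5) x 16^2 = 1280
  Digit '7' (value 7) x 16^1 = 112
  Digit '8' (value 8) x 16^0 = 8
Sum = 1400

1400


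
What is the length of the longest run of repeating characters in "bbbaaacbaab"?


Input: "bbbaaacbaab"
Scanning for longest run:
  Position 1 ('b'): continues run of 'b', length=2
  Position 2 ('b'): continues run of 'b', length=3
  Position 3 ('a'): new char, reset run to 1
  Position 4 ('a'): continues run of 'a', length=2
  Position 5 ('a'): continues run of 'a', length=3
  Position 6 ('c'): new char, reset run to 1
  Position 7 ('b'): new char, reset run to 1
  Position 8 ('a'): new char, reset run to 1
  Position 9 ('a'): continues run of 'a', length=2
  Position 10 ('b'): new char, reset run to 1
Longest run: 'b' with length 3

3


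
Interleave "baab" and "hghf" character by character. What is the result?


Interleaving "baab" and "hghf":
  Position 0: 'b' from first, 'h' from second => "bh"
  Position 1: 'a' from first, 'g' from second => "ag"
  Position 2: 'a' from first, 'h' from second => "ah"
  Position 3: 'b' from first, 'f' from second => "bf"
Result: bhagahbf

bhagahbf


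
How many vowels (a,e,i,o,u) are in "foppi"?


Input: foppi
Checking each character:
  'f' at position 0: consonant
  'o' at position 1: vowel (running total: 1)
  'p' at position 2: consonant
  'p' at position 3: consonant
  'i' at position 4: vowel (running total: 2)
Total vowels: 2

2


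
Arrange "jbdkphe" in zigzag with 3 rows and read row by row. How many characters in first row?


Zigzag "jbdkphe" into 3 rows:
Placing characters:
  'j' => row 0
  'b' => row 1
  'd' => row 2
  'k' => row 1
  'p' => row 0
  'h' => row 1
  'e' => row 2
Rows:
  Row 0: "jp"
  Row 1: "bkh"
  Row 2: "de"
First row length: 2

2


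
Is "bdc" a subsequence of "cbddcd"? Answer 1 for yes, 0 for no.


Check if "bdc" is a subsequence of "cbddcd"
Greedy scan:
  Position 0 ('c'): no match needed
  Position 1 ('b'): matches sub[0] = 'b'
  Position 2 ('d'): matches sub[1] = 'd'
  Position 3 ('d'): no match needed
  Position 4 ('c'): matches sub[2] = 'c'
  Position 5 ('d'): no match needed
All 3 characters matched => is a subsequence

1


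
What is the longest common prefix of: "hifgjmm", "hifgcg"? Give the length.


Words: hifgjmm, hifgcg
  Position 0: all 'h' => match
  Position 1: all 'i' => match
  Position 2: all 'f' => match
  Position 3: all 'g' => match
  Position 4: ('j', 'c') => mismatch, stop
LCP = "hifg" (length 4)

4


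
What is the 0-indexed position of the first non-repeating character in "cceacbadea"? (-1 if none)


Input: cceacbadea
Character frequencies:
  'a': 3
  'b': 1
  'c': 3
  'd': 1
  'e': 2
Scanning left to right for freq == 1:
  Position 0 ('c'): freq=3, skip
  Position 1 ('c'): freq=3, skip
  Position 2 ('e'): freq=2, skip
  Position 3 ('a'): freq=3, skip
  Position 4 ('c'): freq=3, skip
  Position 5 ('b'): unique! => answer = 5

5


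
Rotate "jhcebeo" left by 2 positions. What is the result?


Input: "jhcebeo", rotate left by 2
First 2 characters: "jh"
Remaining characters: "cebeo"
Concatenate remaining + first: "cebeo" + "jh" = "cebeojh"

cebeojh


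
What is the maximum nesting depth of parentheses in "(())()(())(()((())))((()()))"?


Input: "(())()(())(()((())))((()()))"
Tracking depth:
  Position 0 '(': depth becomes 1
  Position 1 '(': depth becomes 2
  Position 2 ')': depth becomes 1
  Position 3 ')': depth becomes 0
  Position 4 '(': depth becomes 1
  Position 5 ')': depth becomes 0
  Position 6 '(': depth becomes 1
  Position 7 '(': depth becomes 2
  Position 8 ')': depth becomes 1
  Position 9 ')': depth becomes 0
  Position 10 '(': depth becomes 1
  Position 11 '(': depth becomes 2
  Position 12 ')': depth becomes 1
  Position 13 '(': depth becomes 2
  Position 14 '(': depth becomes 3
  Position 15 '(': depth becomes 4
  Position 16 ')': depth becomes 3
  Position 17 ')': depth becomes 2
  Position 18 ')': depth becomes 1
  Position 19 ')': depth becomes 0
  Position 20 '(': depth becomes 1
  Position 21 '(': depth becomes 2
  Position 22 '(': depth becomes 3
  Position 23 ')': depth becomes 2
  Position 24 '(': depth becomes 3
  Position 25 ')': depth becomes 2
  Position 26 ')': depth becomes 1
  Position 27 ')': depth becomes 0
Maximum depth reached: 4

4


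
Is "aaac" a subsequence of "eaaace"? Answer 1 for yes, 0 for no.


Check if "aaac" is a subsequence of "eaaace"
Greedy scan:
  Position 0 ('e'): no match needed
  Position 1 ('a'): matches sub[0] = 'a'
  Position 2 ('a'): matches sub[1] = 'a'
  Position 3 ('a'): matches sub[2] = 'a'
  Position 4 ('c'): matches sub[3] = 'c'
  Position 5 ('e'): no match needed
All 4 characters matched => is a subsequence

1


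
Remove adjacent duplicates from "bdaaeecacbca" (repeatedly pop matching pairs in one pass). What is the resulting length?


Input: bdaaeecacbca
Stack-based adjacent duplicate removal:
  Read 'b': push. Stack: b
  Read 'd': push. Stack: bd
  Read 'a': push. Stack: bda
  Read 'a': matches stack top 'a' => pop. Stack: bd
  Read 'e': push. Stack: bde
  Read 'e': matches stack top 'e' => pop. Stack: bd
  Read 'c': push. Stack: bdc
  Read 'a': push. Stack: bdca
  Read 'c': push. Stack: bdcac
  Read 'b': push. Stack: bdcacb
  Read 'c': push. Stack: bdcacbc
  Read 'a': push. Stack: bdcacbca
Final stack: "bdcacbca" (length 8)

8


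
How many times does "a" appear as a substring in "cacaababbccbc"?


Searching for "a" in "cacaababbccbc"
Scanning each position:
  Position 0: "c" => no
  Position 1: "a" => MATCH
  Position 2: "c" => no
  Position 3: "a" => MATCH
  Position 4: "a" => MATCH
  Position 5: "b" => no
  Position 6: "a" => MATCH
  Position 7: "b" => no
  Position 8: "b" => no
  Position 9: "c" => no
  Position 10: "c" => no
  Position 11: "b" => no
  Position 12: "c" => no
Total occurrences: 4

4


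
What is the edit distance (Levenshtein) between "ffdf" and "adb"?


Computing edit distance: "ffdf" -> "adb"
DP table:
           a    d    b
      0    1    2    3
  f   1    1    2    3
  f   2    2    2    3
  d   3    3    2    3
  f   4    4    3    3
Edit distance = dp[4][3] = 3

3


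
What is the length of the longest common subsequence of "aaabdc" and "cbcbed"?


LCS of "aaabdc" and "cbcbed"
DP table:
           c    b    c    b    e    d
      0    0    0    0    0    0    0
  a   0    0    0    0    0    0    0
  a   0    0    0    0    0    0    0
  a   0    0    0    0    0    0    0
  b   0    0    1    1    1    1    1
  d   0    0    1    1    1    1    2
  c   0    1    1    2    2    2    2
LCS length = dp[6][6] = 2

2


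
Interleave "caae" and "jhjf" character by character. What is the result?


Interleaving "caae" and "jhjf":
  Position 0: 'c' from first, 'j' from second => "cj"
  Position 1: 'a' from first, 'h' from second => "ah"
  Position 2: 'a' from first, 'j' from second => "aj"
  Position 3: 'e' from first, 'f' from second => "ef"
Result: cjahajef

cjahajef


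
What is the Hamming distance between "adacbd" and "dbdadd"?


Comparing "adacbd" and "dbdadd" position by position:
  Position 0: 'a' vs 'd' => differ
  Position 1: 'd' vs 'b' => differ
  Position 2: 'a' vs 'd' => differ
  Position 3: 'c' vs 'a' => differ
  Position 4: 'b' vs 'd' => differ
  Position 5: 'd' vs 'd' => same
Total differences (Hamming distance): 5

5


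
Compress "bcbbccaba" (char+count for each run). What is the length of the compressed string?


Input: bcbbccaba
Runs:
  'b' x 1 => "b1"
  'c' x 1 => "c1"
  'b' x 2 => "b2"
  'c' x 2 => "c2"
  'a' x 1 => "a1"
  'b' x 1 => "b1"
  'a' x 1 => "a1"
Compressed: "b1c1b2c2a1b1a1"
Compressed length: 14

14


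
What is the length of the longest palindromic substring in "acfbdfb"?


Input: "acfbdfb"
Checking substrings for palindromes:
  No multi-char palindromic substrings found
Longest palindromic substring: "a" with length 1

1


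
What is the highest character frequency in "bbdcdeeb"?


Input: bbdcdeeb
Character counts:
  'b': 3
  'c': 1
  'd': 2
  'e': 2
Maximum frequency: 3

3


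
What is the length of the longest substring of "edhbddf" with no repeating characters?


Input: "edhbddf"
Sliding window (track last position of each char):
  Position 0 ('e'): window [0,0] length 1 -- new best
  Position 1 ('d'): window [0,1] length 2 -- new best
  Position 2 ('h'): window [0,2] length 3 -- new best
  Position 3 ('b'): window [0,3] length 4 -- new best
  Position 4 ('d'): repeat (last at 1), move window start to 2
  Position 4 ('d'): window [2,4] length 3
  Position 5 ('d'): repeat (last at 4), move window start to 5
  Position 5 ('d'): window [5,5] length 1
  Position 6 ('f'): window [5,6] length 2
Longest substring with no repeats: "edhb" with length 4

4


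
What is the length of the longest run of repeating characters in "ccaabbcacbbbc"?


Input: "ccaabbcacbbbc"
Scanning for longest run:
  Position 1 ('c'): continues run of 'c', length=2
  Position 2 ('a'): new char, reset run to 1
  Position 3 ('a'): continues run of 'a', length=2
  Position 4 ('b'): new char, reset run to 1
  Position 5 ('b'): continues run of 'b', length=2
  Position 6 ('c'): new char, reset run to 1
  Position 7 ('a'): new char, reset run to 1
  Position 8 ('c'): new char, reset run to 1
  Position 9 ('b'): new char, reset run to 1
  Position 10 ('b'): continues run of 'b', length=2
  Position 11 ('b'): continues run of 'b', length=3
  Position 12 ('c'): new char, reset run to 1
Longest run: 'b' with length 3

3


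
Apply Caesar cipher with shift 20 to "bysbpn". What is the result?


Caesar cipher: shift "bysbpn" by 20
  'b' (pos 1) + 20 = pos 21 = 'v'
  'y' (pos 24) + 20 = pos 18 = 's'
  's' (pos 18) + 20 = pos 12 = 'm'
  'b' (pos 1) + 20 = pos 21 = 'v'
  'p' (pos 15) + 20 = pos 9 = 'j'
  'n' (pos 13) + 20 = pos 7 = 'h'
Result: vsmvjh

vsmvjh


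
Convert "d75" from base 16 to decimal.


Input: "d75" in base 16
Positional expansion:
  Digit 'd' (value 13) x 16^2 = 3328
  Digit '7' (value 7) x 16^1 = 112
  Digit '5' (value 5) x 16^0 = 5
Sum = 3445

3445


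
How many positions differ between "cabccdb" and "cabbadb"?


Comparing "cabccdb" and "cabbadb" position by position:
  Position 0: 'c' vs 'c' => same
  Position 1: 'a' vs 'a' => same
  Position 2: 'b' vs 'b' => same
  Position 3: 'c' vs 'b' => DIFFER
  Position 4: 'c' vs 'a' => DIFFER
  Position 5: 'd' vs 'd' => same
  Position 6: 'b' vs 'b' => same
Positions that differ: 2

2


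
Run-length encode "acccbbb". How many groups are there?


Input: acccbbb
Scanning for consecutive runs:
  Group 1: 'a' x 1 (positions 0-0)
  Group 2: 'c' x 3 (positions 1-3)
  Group 3: 'b' x 3 (positions 4-6)
Total groups: 3

3


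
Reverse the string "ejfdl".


Input: ejfdl
Reading characters right to left:
  Position 4: 'l'
  Position 3: 'd'
  Position 2: 'f'
  Position 1: 'j'
  Position 0: 'e'
Reversed: ldfje

ldfje


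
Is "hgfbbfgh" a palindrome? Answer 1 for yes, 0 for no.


Input: hgfbbfgh
Reversed: hgfbbfgh
  Compare pos 0 ('h') with pos 7 ('h'): match
  Compare pos 1 ('g') with pos 6 ('g'): match
  Compare pos 2 ('f') with pos 5 ('f'): match
  Compare pos 3 ('b') with pos 4 ('b'): match
Result: palindrome

1


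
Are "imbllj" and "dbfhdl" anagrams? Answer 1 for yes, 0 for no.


Strings: "imbllj", "dbfhdl"
Sorted first:  bijllm
Sorted second: bddfhl
Differ at position 1: 'i' vs 'd' => not anagrams

0


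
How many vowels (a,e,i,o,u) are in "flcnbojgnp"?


Input: flcnbojgnp
Checking each character:
  'f' at position 0: consonant
  'l' at position 1: consonant
  'c' at position 2: consonant
  'n' at position 3: consonant
  'b' at position 4: consonant
  'o' at position 5: vowel (running total: 1)
  'j' at position 6: consonant
  'g' at position 7: consonant
  'n' at position 8: consonant
  'p' at position 9: consonant
Total vowels: 1

1


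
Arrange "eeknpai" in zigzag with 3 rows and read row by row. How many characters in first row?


Zigzag "eeknpai" into 3 rows:
Placing characters:
  'e' => row 0
  'e' => row 1
  'k' => row 2
  'n' => row 1
  'p' => row 0
  'a' => row 1
  'i' => row 2
Rows:
  Row 0: "ep"
  Row 1: "ena"
  Row 2: "ki"
First row length: 2

2


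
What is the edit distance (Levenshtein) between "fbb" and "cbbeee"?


Computing edit distance: "fbb" -> "cbbeee"
DP table:
           c    b    b    e    e    e
      0    1    2    3    4    5    6
  f   1    1    2    3    4    5    6
  b   2    2    1    2    3    4    5
  b   3    3    2    1    2    3    4
Edit distance = dp[3][6] = 4

4


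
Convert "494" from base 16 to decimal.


Input: "494" in base 16
Positional expansion:
  Digit '4' (value 4) x 16^2 = 1024
  Digit '9' (value 9) x 16^1 = 144
  Digit '4' (value 4) x 16^0 = 4
Sum = 1172

1172


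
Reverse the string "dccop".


Input: dccop
Reading characters right to left:
  Position 4: 'p'
  Position 3: 'o'
  Position 2: 'c'
  Position 1: 'c'
  Position 0: 'd'
Reversed: poccd

poccd


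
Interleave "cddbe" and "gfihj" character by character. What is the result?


Interleaving "cddbe" and "gfihj":
  Position 0: 'c' from first, 'g' from second => "cg"
  Position 1: 'd' from first, 'f' from second => "df"
  Position 2: 'd' from first, 'i' from second => "di"
  Position 3: 'b' from first, 'h' from second => "bh"
  Position 4: 'e' from first, 'j' from second => "ej"
Result: cgdfdibhej

cgdfdibhej


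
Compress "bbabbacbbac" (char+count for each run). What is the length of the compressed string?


Input: bbabbacbbac
Runs:
  'b' x 2 => "b2"
  'a' x 1 => "a1"
  'b' x 2 => "b2"
  'a' x 1 => "a1"
  'c' x 1 => "c1"
  'b' x 2 => "b2"
  'a' x 1 => "a1"
  'c' x 1 => "c1"
Compressed: "b2a1b2a1c1b2a1c1"
Compressed length: 16

16


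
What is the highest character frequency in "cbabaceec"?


Input: cbabaceec
Character counts:
  'a': 2
  'b': 2
  'c': 3
  'e': 2
Maximum frequency: 3

3


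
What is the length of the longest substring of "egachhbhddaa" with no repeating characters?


Input: "egachhbhddaa"
Sliding window (track last position of each char):
  Position 0 ('e'): window [0,0] length 1 -- new best
  Position 1 ('g'): window [0,1] length 2 -- new best
  Position 2 ('a'): window [0,2] length 3 -- new best
  Position 3 ('c'): window [0,3] length 4 -- new best
  Position 4 ('h'): window [0,4] length 5 -- new best
  Position 5 ('h'): repeat (last at 4), move window start to 5
  Position 5 ('h'): window [5,5] length 1
  Position 6 ('b'): window [5,6] length 2
  Position 7 ('h'): repeat (last at 5), move window start to 6
  Position 7 ('h'): window [6,7] length 2
  Position 8 ('d'): window [6,8] length 3
  Position 9 ('d'): repeat (last at 8), move window start to 9
  Position 9 ('d'): window [9,9] length 1
  Position 10 ('a'): window [9,10] length 2
  Position 11 ('a'): repeat (last at 10), move window start to 11
  Position 11 ('a'): window [11,11] length 1
Longest substring with no repeats: "egach" with length 5

5


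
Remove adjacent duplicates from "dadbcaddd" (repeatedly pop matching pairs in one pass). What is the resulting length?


Input: dadbcaddd
Stack-based adjacent duplicate removal:
  Read 'd': push. Stack: d
  Read 'a': push. Stack: da
  Read 'd': push. Stack: dad
  Read 'b': push. Stack: dadb
  Read 'c': push. Stack: dadbc
  Read 'a': push. Stack: dadbca
  Read 'd': push. Stack: dadbcad
  Read 'd': matches stack top 'd' => pop. Stack: dadbca
  Read 'd': push. Stack: dadbcad
Final stack: "dadbcad" (length 7)

7


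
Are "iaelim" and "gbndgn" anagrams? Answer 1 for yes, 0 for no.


Strings: "iaelim", "gbndgn"
Sorted first:  aeiilm
Sorted second: bdggnn
Differ at position 0: 'a' vs 'b' => not anagrams

0


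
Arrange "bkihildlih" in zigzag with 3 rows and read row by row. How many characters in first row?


Zigzag "bkihildlih" into 3 rows:
Placing characters:
  'b' => row 0
  'k' => row 1
  'i' => row 2
  'h' => row 1
  'i' => row 0
  'l' => row 1
  'd' => row 2
  'l' => row 1
  'i' => row 0
  'h' => row 1
Rows:
  Row 0: "bii"
  Row 1: "khllh"
  Row 2: "id"
First row length: 3

3


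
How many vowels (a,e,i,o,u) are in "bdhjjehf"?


Input: bdhjjehf
Checking each character:
  'b' at position 0: consonant
  'd' at position 1: consonant
  'h' at position 2: consonant
  'j' at position 3: consonant
  'j' at position 4: consonant
  'e' at position 5: vowel (running total: 1)
  'h' at position 6: consonant
  'f' at position 7: consonant
Total vowels: 1

1


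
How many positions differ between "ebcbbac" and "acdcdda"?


Comparing "ebcbbac" and "acdcdda" position by position:
  Position 0: 'e' vs 'a' => DIFFER
  Position 1: 'b' vs 'c' => DIFFER
  Position 2: 'c' vs 'd' => DIFFER
  Position 3: 'b' vs 'c' => DIFFER
  Position 4: 'b' vs 'd' => DIFFER
  Position 5: 'a' vs 'd' => DIFFER
  Position 6: 'c' vs 'a' => DIFFER
Positions that differ: 7

7


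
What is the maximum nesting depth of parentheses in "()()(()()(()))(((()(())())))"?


Input: "()()(()()(()))(((()(())())))"
Tracking depth:
  Position 0 '(': depth becomes 1
  Position 1 ')': depth becomes 0
  Position 2 '(': depth becomes 1
  Position 3 ')': depth becomes 0
  Position 4 '(': depth becomes 1
  Position 5 '(': depth becomes 2
  Position 6 ')': depth becomes 1
  Position 7 '(': depth becomes 2
  Position 8 ')': depth becomes 1
  Position 9 '(': depth becomes 2
  Position 10 '(': depth becomes 3
  Position 11 ')': depth becomes 2
  Position 12 ')': depth becomes 1
  Position 13 ')': depth becomes 0
  Position 14 '(': depth becomes 1
  Position 15 '(': depth becomes 2
  Position 16 '(': depth becomes 3
  Position 17 '(': depth becomes 4
  Position 18 ')': depth becomes 3
  Position 19 '(': depth becomes 4
  Position 20 '(': depth becomes 5
  Position 21 ')': depth becomes 4
  Position 22 ')': depth becomes 3
  Position 23 '(': depth becomes 4
  Position 24 ')': depth becomes 3
  Position 25 ')': depth becomes 2
  Position 26 ')': depth becomes 1
  Position 27 ')': depth becomes 0
Maximum depth reached: 5

5


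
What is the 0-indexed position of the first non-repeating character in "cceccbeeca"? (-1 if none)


Input: cceccbeeca
Character frequencies:
  'a': 1
  'b': 1
  'c': 5
  'e': 3
Scanning left to right for freq == 1:
  Position 0 ('c'): freq=5, skip
  Position 1 ('c'): freq=5, skip
  Position 2 ('e'): freq=3, skip
  Position 3 ('c'): freq=5, skip
  Position 4 ('c'): freq=5, skip
  Position 5 ('b'): unique! => answer = 5

5


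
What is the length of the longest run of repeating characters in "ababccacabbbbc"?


Input: "ababccacabbbbc"
Scanning for longest run:
  Position 1 ('b'): new char, reset run to 1
  Position 2 ('a'): new char, reset run to 1
  Position 3 ('b'): new char, reset run to 1
  Position 4 ('c'): new char, reset run to 1
  Position 5 ('c'): continues run of 'c', length=2
  Position 6 ('a'): new char, reset run to 1
  Position 7 ('c'): new char, reset run to 1
  Position 8 ('a'): new char, reset run to 1
  Position 9 ('b'): new char, reset run to 1
  Position 10 ('b'): continues run of 'b', length=2
  Position 11 ('b'): continues run of 'b', length=3
  Position 12 ('b'): continues run of 'b', length=4
  Position 13 ('c'): new char, reset run to 1
Longest run: 'b' with length 4

4


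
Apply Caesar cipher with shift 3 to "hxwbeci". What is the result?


Caesar cipher: shift "hxwbeci" by 3
  'h' (pos 7) + 3 = pos 10 = 'k'
  'x' (pos 23) + 3 = pos 0 = 'a'
  'w' (pos 22) + 3 = pos 25 = 'z'
  'b' (pos 1) + 3 = pos 4 = 'e'
  'e' (pos 4) + 3 = pos 7 = 'h'
  'c' (pos 2) + 3 = pos 5 = 'f'
  'i' (pos 8) + 3 = pos 11 = 'l'
Result: kazehfl

kazehfl
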